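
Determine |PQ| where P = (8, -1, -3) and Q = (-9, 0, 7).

d = √[(x₂-x₁)² + (y₂-y₁)² + (z₂-z₁)²]
  = √[(-17)² + 1² + 10²]
  = √[289 + 1 + 100]
  = √390
  ≈ 19.75

19.75


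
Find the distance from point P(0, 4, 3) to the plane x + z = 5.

distance = |a·x₀ + b·y₀ + c·z₀ - d| / √(a² + b² + c²)
  = |1·0 + 0·4 + 1·3 - 5| / √(1² + 0² + 1²)
  = |0 + 0 + 3 - 5| / √(1 + 0 + 1)
  = |-2| / √2
  = 2 / 1.414
  ≈ 1.414

1.414


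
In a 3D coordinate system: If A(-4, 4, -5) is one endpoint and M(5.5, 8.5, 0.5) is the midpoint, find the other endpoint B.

B = 2M - A
  = (2·5.5 - (-4), 2·8.5 - 4, 2·0.5 - (-5))
  = (11 + 4, 17 - 4, 1 + 5)
  = (15, 13, 6)

(15, 13, 6)


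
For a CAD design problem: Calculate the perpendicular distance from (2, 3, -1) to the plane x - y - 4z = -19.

distance = |a·x₀ + b·y₀ + c·z₀ - d| / √(a² + b² + c²)
  = |1·2 + (-1)·3 + (-4)·(-1) - (-19)| / √(1² + (-1)² + (-4)²)
  = |2 - 3 + 4 + 19| / √(1 + 1 + 16)
  = |22| / √18
  = 22 / 4.243
  ≈ 5.185

5.185


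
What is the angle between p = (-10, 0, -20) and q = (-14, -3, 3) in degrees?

p·q = (-10)·(-14) + 0·(-3) + (-20)·3 = 140 + 0 - 60 = 80
|p| = √((-10)² + 0² + (-20)²) = √500 ≈ 22.36
|q| = √((-14)² + (-3)² + 3²) = √214 ≈ 14.63
cos θ = (p·q)/(|p||q|) = 80/(22.36·14.63) ≈ 0.2446
θ = arccos(0.2446) ≈ 75.84°

75.84°


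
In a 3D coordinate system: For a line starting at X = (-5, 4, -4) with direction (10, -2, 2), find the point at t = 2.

P(t) = X + t·d
  = (-5 + 10·2, 4 + (-2)·2, -4 + 2·2)
  = (-5 + 20, 4 - 4, -4 + 4)
  = (15, 0, 0)

(15, 0, 0)


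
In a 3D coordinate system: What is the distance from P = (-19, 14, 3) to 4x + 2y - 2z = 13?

distance = |a·x₀ + b·y₀ + c·z₀ - d| / √(a² + b² + c²)
  = |4·(-19) + 2·14 + (-2)·3 - 13| / √(4² + 2² + (-2)²)
  = |-76 + 28 - 6 - 13| / √(16 + 4 + 4)
  = |-67| / √24
  = 67 / 4.899
  ≈ 13.68

13.68


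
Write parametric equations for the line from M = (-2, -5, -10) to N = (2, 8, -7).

Direction vector d = N - M = (2 + 2, 8 + 5, -7 + 10) = (4, 13, 3)
Parametric form r = M + t·d:
x = -2 + 4t, y = -5 + 13t, z = -10 + 3t

x = -2 + 4t, y = -5 + 13t, z = -10 + 3t


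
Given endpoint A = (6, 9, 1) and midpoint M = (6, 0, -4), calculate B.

B = 2M - A
  = (2·6 - 6, 2·0 - 9, 2·(-4) - 1)
  = (12 - 6, 0 - 9, -8 - 1)
  = (6, -9, -9)

(6, -9, -9)


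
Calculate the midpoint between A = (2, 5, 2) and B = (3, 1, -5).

M = ((x₁+x₂)/2, (y₁+y₂)/2, (z₁+z₂)/2)
  = ((2 + 3)/2, (5 + 1)/2, (2 - 5)/2)
  = (5/2, 6/2, -3/2)
  = (2.5, 3, -1.5)

(2.5, 3, -1.5)


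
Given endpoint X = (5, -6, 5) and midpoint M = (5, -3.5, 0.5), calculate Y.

Y = 2M - X
  = (2·5 - 5, 2·(-3.5) - (-6), 2·0.5 - 5)
  = (10 - 5, -7 + 6, 1 - 5)
  = (5, -1, -4)

(5, -1, -4)


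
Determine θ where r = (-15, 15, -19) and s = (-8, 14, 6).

r·s = (-15)·(-8) + 15·14 + (-19)·6 = 120 + 210 - 114 = 216
|r| = √((-15)² + 15² + (-19)²) = √811 ≈ 28.48
|s| = √((-8)² + 14² + 6²) = √296 ≈ 17.2
cos θ = (r·s)/(|r||s|) = 216/(28.48·17.2) ≈ 0.4409
θ = arccos(0.4409) ≈ 63.84°

63.84°


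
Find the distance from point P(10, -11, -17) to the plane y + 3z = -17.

distance = |a·x₀ + b·y₀ + c·z₀ - d| / √(a² + b² + c²)
  = |0·10 + 1·(-11) + 3·(-17) - (-17)| / √(0² + 1² + 3²)
  = |0 - 11 - 51 + 17| / √(0 + 1 + 9)
  = |-45| / √10
  = 45 / 3.162
  ≈ 14.23

14.23


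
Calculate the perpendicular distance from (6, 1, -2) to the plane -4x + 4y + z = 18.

distance = |a·x₀ + b·y₀ + c·z₀ - d| / √(a² + b² + c²)
  = |(-4)·6 + 4·1 + 1·(-2) - 18| / √((-4)² + 4² + 1²)
  = |-24 + 4 - 2 - 18| / √(16 + 16 + 1)
  = |-40| / √33
  = 40 / 5.745
  ≈ 6.963

6.963


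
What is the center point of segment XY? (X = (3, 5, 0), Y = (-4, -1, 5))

M = ((x₁+x₂)/2, (y₁+y₂)/2, (z₁+z₂)/2)
  = ((3 - 4)/2, (5 - 1)/2, (0 + 5)/2)
  = (-1/2, 4/2, 5/2)
  = (-0.5, 2, 2.5)

(-0.5, 2, 2.5)


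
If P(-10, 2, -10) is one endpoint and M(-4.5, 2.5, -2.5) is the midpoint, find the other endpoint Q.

Q = 2M - P
  = (2·(-4.5) - (-10), 2·2.5 - 2, 2·(-2.5) - (-10))
  = (-9 + 10, 5 - 2, -5 + 10)
  = (1, 3, 5)

(1, 3, 5)


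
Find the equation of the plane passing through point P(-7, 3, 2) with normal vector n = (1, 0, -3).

The plane through P with normal n = (a, b, c) satisfies n·(r - P) = 0,
i.e. ax + by + cz = a·x₀ + b·y₀ + c·z₀.
d = 1·(-7) + 0·3 + (-3)·2
  = -7 + 0 - 6
  = -13
Equation: x - 3z = -13

x - 3z = -13


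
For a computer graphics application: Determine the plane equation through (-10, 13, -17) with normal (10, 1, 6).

The plane through P with normal n = (a, b, c) satisfies n·(r - P) = 0,
i.e. ax + by + cz = a·x₀ + b·y₀ + c·z₀.
d = 10·(-10) + 1·13 + 6·(-17)
  = -100 + 13 - 102
  = -189
Equation: 10x + y + 6z = -189

10x + y + 6z = -189


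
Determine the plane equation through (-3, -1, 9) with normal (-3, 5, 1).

The plane through P with normal n = (a, b, c) satisfies n·(r - P) = 0,
i.e. ax + by + cz = a·x₀ + b·y₀ + c·z₀.
d = (-3)·(-3) + 5·(-1) + 1·9
  = 9 - 5 + 9
  = 13
Equation: -3x + 5y + z = 13

-3x + 5y + z = 13


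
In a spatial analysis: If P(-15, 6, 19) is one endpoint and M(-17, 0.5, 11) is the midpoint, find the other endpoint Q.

Q = 2M - P
  = (2·(-17) - (-15), 2·0.5 - 6, 2·11 - 19)
  = (-34 + 15, 1 - 6, 22 - 19)
  = (-19, -5, 3)

(-19, -5, 3)


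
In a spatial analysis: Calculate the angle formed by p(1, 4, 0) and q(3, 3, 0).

p·q = 1·3 + 4·3 + 0·0 = 3 + 12 + 0 = 15
|p| = √(1² + 4² + 0²) = √17 ≈ 4.123
|q| = √(3² + 3² + 0²) = √18 ≈ 4.243
cos θ = (p·q)/(|p||q|) = 15/(4.123·4.243) ≈ 0.8575
θ = arccos(0.8575) ≈ 30.96°

30.96°


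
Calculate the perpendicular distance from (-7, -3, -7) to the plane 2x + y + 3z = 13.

distance = |a·x₀ + b·y₀ + c·z₀ - d| / √(a² + b² + c²)
  = |2·(-7) + 1·(-3) + 3·(-7) - 13| / √(2² + 1² + 3²)
  = |-14 - 3 - 21 - 13| / √(4 + 1 + 9)
  = |-51| / √14
  = 51 / 3.742
  ≈ 13.63

13.63


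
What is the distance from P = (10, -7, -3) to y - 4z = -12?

distance = |a·x₀ + b·y₀ + c·z₀ - d| / √(a² + b² + c²)
  = |0·10 + 1·(-7) + (-4)·(-3) - (-12)| / √(0² + 1² + (-4)²)
  = |0 - 7 + 12 + 12| / √(0 + 1 + 16)
  = |17| / √17
  = 17 / 4.123
  ≈ 4.123

4.123


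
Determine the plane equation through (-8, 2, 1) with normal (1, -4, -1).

The plane through P with normal n = (a, b, c) satisfies n·(r - P) = 0,
i.e. ax + by + cz = a·x₀ + b·y₀ + c·z₀.
d = 1·(-8) + (-4)·2 + (-1)·1
  = -8 - 8 - 1
  = -17
Equation: x - 4y - z = -17

x - 4y - z = -17


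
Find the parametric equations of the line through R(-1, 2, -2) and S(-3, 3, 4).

Direction vector d = S - R = (-3 + 1, 3 - 2, 4 + 2) = (-2, 1, 6)
Parametric form r = R + t·d:
x = -1 - 2t, y = 2 + t, z = -2 + 6t

x = -1 - 2t, y = 2 + t, z = -2 + 6t


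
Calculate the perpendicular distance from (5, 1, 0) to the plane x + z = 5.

distance = |a·x₀ + b·y₀ + c·z₀ - d| / √(a² + b² + c²)
  = |1·5 + 0·1 + 1·0 - 5| / √(1² + 0² + 1²)
  = |5 + 0 + 0 - 5| / √(1 + 0 + 1)
  = |0| / √2
  = 0 / 1.414
  ≈ 0

0


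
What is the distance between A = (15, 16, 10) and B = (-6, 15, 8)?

d = √[(x₂-x₁)² + (y₂-y₁)² + (z₂-z₁)²]
  = √[(-21)² + (-1)² + (-2)²]
  = √[441 + 1 + 4]
  = √446
  ≈ 21.12

21.12


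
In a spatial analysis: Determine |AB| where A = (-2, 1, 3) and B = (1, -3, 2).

d = √[(x₂-x₁)² + (y₂-y₁)² + (z₂-z₁)²]
  = √[3² + (-4)² + (-1)²]
  = √[9 + 16 + 1]
  = √26
  ≈ 5.099

5.099


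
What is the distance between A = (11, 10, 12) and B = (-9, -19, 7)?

d = √[(x₂-x₁)² + (y₂-y₁)² + (z₂-z₁)²]
  = √[(-20)² + (-29)² + (-5)²]
  = √[400 + 841 + 25]
  = √1266
  ≈ 35.58

35.58


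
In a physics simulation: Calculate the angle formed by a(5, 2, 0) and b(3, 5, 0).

a·b = 5·3 + 2·5 + 0·0 = 15 + 10 + 0 = 25
|a| = √(5² + 2² + 0²) = √29 ≈ 5.385
|b| = √(3² + 5² + 0²) = √34 ≈ 5.831
cos θ = (a·b)/(|a||b|) = 25/(5.385·5.831) ≈ 0.7962
θ = arccos(0.7962) ≈ 37.23°

37.23°


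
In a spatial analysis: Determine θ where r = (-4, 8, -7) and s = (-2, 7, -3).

r·s = (-4)·(-2) + 8·7 + (-7)·(-3) = 8 + 56 + 21 = 85
|r| = √((-4)² + 8² + (-7)²) = √129 ≈ 11.36
|s| = √((-2)² + 7² + (-3)²) = √62 ≈ 7.874
cos θ = (r·s)/(|r||s|) = 85/(11.36·7.874) ≈ 0.9504
θ = arccos(0.9504) ≈ 18.11°

18.11°


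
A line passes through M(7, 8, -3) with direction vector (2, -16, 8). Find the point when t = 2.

P(t) = M + t·d
  = (7 + 2·2, 8 + (-16)·2, -3 + 8·2)
  = (7 + 4, 8 - 32, -3 + 16)
  = (11, -24, 13)

(11, -24, 13)


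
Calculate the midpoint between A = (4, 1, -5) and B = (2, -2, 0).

M = ((x₁+x₂)/2, (y₁+y₂)/2, (z₁+z₂)/2)
  = ((4 + 2)/2, (1 - 2)/2, (-5 + 0)/2)
  = (6/2, -1/2, -5/2)
  = (3, -0.5, -2.5)

(3, -0.5, -2.5)


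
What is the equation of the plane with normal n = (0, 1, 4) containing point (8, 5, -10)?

The plane through P with normal n = (a, b, c) satisfies n·(r - P) = 0,
i.e. ax + by + cz = a·x₀ + b·y₀ + c·z₀.
d = 0·8 + 1·5 + 4·(-10)
  = 0 + 5 - 40
  = -35
Equation: y + 4z = -35

y + 4z = -35


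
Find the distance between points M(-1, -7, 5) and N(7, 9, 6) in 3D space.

d = √[(x₂-x₁)² + (y₂-y₁)² + (z₂-z₁)²]
  = √[8² + 16² + 1²]
  = √[64 + 256 + 1]
  = √321
  ≈ 17.92

17.92


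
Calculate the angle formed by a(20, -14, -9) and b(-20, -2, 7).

a·b = 20·(-20) + (-14)·(-2) + (-9)·7 = -400 + 28 - 63 = -435
|a| = √(20² + (-14)² + (-9)²) = √677 ≈ 26.02
|b| = √((-20)² + (-2)² + 7²) = √453 ≈ 21.28
cos θ = (a·b)/(|a||b|) = -435/(26.02·21.28) ≈ -0.7855
θ = arccos(-0.7855) ≈ 141.8°

141.8°


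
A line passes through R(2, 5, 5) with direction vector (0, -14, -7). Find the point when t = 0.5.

P(t) = R + t·d
  = (2 + 0·0.5, 5 + (-14)·0.5, 5 + (-7)·0.5)
  = (2 + 0, 5 - 7, 5 - 3.5)
  = (2, -2, 1.5)

(2, -2, 1.5)


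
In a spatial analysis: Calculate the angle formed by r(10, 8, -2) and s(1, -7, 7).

r·s = 10·1 + 8·(-7) + (-2)·7 = 10 - 56 - 14 = -60
|r| = √(10² + 8² + (-2)²) = √168 ≈ 12.96
|s| = √(1² + (-7)² + 7²) = √99 ≈ 9.95
cos θ = (r·s)/(|r||s|) = -60/(12.96·9.95) ≈ -0.4652
θ = arccos(-0.4652) ≈ 117.7°

117.7°


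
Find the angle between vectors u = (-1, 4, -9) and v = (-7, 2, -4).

u·v = (-1)·(-7) + 4·2 + (-9)·(-4) = 7 + 8 + 36 = 51
|u| = √((-1)² + 4² + (-9)²) = √98 ≈ 9.899
|v| = √((-7)² + 2² + (-4)²) = √69 ≈ 8.307
cos θ = (u·v)/(|u||v|) = 51/(9.899·8.307) ≈ 0.6202
θ = arccos(0.6202) ≈ 51.67°

51.67°


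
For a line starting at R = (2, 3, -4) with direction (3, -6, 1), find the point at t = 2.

P(t) = R + t·d
  = (2 + 3·2, 3 + (-6)·2, -4 + 1·2)
  = (2 + 6, 3 - 12, -4 + 2)
  = (8, -9, -2)

(8, -9, -2)


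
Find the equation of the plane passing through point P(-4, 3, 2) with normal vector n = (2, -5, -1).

The plane through P with normal n = (a, b, c) satisfies n·(r - P) = 0,
i.e. ax + by + cz = a·x₀ + b·y₀ + c·z₀.
d = 2·(-4) + (-5)·3 + (-1)·2
  = -8 - 15 - 2
  = -25
Equation: 2x - 5y - z = -25

2x - 5y - z = -25


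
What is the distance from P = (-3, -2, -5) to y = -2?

distance = |a·x₀ + b·y₀ + c·z₀ - d| / √(a² + b² + c²)
  = |0·(-3) + 1·(-2) + 0·(-5) - (-2)| / √(0² + 1² + 0²)
  = |0 - 2 + 0 + 2| / √(0 + 1 + 0)
  = |0| / √1
  = 0 / 1
  ≈ 0

0


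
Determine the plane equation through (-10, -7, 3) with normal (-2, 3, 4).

The plane through P with normal n = (a, b, c) satisfies n·(r - P) = 0,
i.e. ax + by + cz = a·x₀ + b·y₀ + c·z₀.
d = (-2)·(-10) + 3·(-7) + 4·3
  = 20 - 21 + 12
  = 11
Equation: -2x + 3y + 4z = 11

-2x + 3y + 4z = 11


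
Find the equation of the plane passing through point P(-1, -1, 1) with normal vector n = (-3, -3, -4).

The plane through P with normal n = (a, b, c) satisfies n·(r - P) = 0,
i.e. ax + by + cz = a·x₀ + b·y₀ + c·z₀.
d = (-3)·(-1) + (-3)·(-1) + (-4)·1
  = 3 + 3 - 4
  = 2
Equation: -3x - 3y - 4z = 2

-3x - 3y - 4z = 2


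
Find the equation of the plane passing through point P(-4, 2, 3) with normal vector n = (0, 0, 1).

The plane through P with normal n = (a, b, c) satisfies n·(r - P) = 0,
i.e. ax + by + cz = a·x₀ + b·y₀ + c·z₀.
d = 0·(-4) + 0·2 + 1·3
  = 0 + 0 + 3
  = 3
Equation: z = 3

z = 3


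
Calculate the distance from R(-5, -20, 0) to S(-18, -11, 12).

d = √[(x₂-x₁)² + (y₂-y₁)² + (z₂-z₁)²]
  = √[(-13)² + 9² + 12²]
  = √[169 + 81 + 144]
  = √394
  ≈ 19.85

19.85


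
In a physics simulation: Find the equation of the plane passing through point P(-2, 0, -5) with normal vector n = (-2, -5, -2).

The plane through P with normal n = (a, b, c) satisfies n·(r - P) = 0,
i.e. ax + by + cz = a·x₀ + b·y₀ + c·z₀.
d = (-2)·(-2) + (-5)·0 + (-2)·(-5)
  = 4 + 0 + 10
  = 14
Equation: -2x - 5y - 2z = 14

-2x - 5y - 2z = 14


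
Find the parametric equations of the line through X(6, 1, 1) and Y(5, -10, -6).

Direction vector d = Y - X = (5 - 6, -10 - 1, -6 - 1) = (-1, -11, -7)
Parametric form r = X + t·d:
x = 6 - t, y = 1 - 11t, z = 1 - 7t

x = 6 - t, y = 1 - 11t, z = 1 - 7t


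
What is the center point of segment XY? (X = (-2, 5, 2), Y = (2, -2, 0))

M = ((x₁+x₂)/2, (y₁+y₂)/2, (z₁+z₂)/2)
  = ((-2 + 2)/2, (5 - 2)/2, (2 + 0)/2)
  = (0/2, 3/2, 2/2)
  = (0, 1.5, 1)

(0, 1.5, 1)


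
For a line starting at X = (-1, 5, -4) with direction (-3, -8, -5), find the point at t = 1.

P(t) = X + t·d
  = (-1 + (-3)·1, 5 + (-8)·1, -4 + (-5)·1)
  = (-1 - 3, 5 - 8, -4 - 5)
  = (-4, -3, -9)

(-4, -3, -9)


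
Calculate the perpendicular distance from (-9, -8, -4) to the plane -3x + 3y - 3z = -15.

distance = |a·x₀ + b·y₀ + c·z₀ - d| / √(a² + b² + c²)
  = |(-3)·(-9) + 3·(-8) + (-3)·(-4) - (-15)| / √((-3)² + 3² + (-3)²)
  = |27 - 24 + 12 + 15| / √(9 + 9 + 9)
  = |30| / √27
  = 30 / 5.196
  ≈ 5.774

5.774


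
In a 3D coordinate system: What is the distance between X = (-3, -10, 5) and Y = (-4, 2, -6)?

d = √[(x₂-x₁)² + (y₂-y₁)² + (z₂-z₁)²]
  = √[(-1)² + 12² + (-11)²]
  = √[1 + 144 + 121]
  = √266
  ≈ 16.31

16.31


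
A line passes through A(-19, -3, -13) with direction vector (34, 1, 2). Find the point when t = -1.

P(t) = A + t·d
  = (-19 + 34·(-1), -3 + 1·(-1), -13 + 2·(-1))
  = (-19 - 34, -3 - 1, -13 - 2)
  = (-53, -4, -15)

(-53, -4, -15)


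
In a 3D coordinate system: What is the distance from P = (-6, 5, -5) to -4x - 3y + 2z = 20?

distance = |a·x₀ + b·y₀ + c·z₀ - d| / √(a² + b² + c²)
  = |(-4)·(-6) + (-3)·5 + 2·(-5) - 20| / √((-4)² + (-3)² + 2²)
  = |24 - 15 - 10 - 20| / √(16 + 9 + 4)
  = |-21| / √29
  = 21 / 5.385
  ≈ 3.9

3.9


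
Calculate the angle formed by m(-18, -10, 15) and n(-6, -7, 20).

m·n = (-18)·(-6) + (-10)·(-7) + 15·20 = 108 + 70 + 300 = 478
|m| = √((-18)² + (-10)² + 15²) = √649 ≈ 25.48
|n| = √((-6)² + (-7)² + 20²) = √485 ≈ 22.02
cos θ = (m·n)/(|m||n|) = 478/(25.48·22.02) ≈ 0.852
θ = arccos(0.852) ≈ 31.57°

31.57°


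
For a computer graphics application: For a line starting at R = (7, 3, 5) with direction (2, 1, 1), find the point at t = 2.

P(t) = R + t·d
  = (7 + 2·2, 3 + 1·2, 5 + 1·2)
  = (7 + 4, 3 + 2, 5 + 2)
  = (11, 5, 7)

(11, 5, 7)


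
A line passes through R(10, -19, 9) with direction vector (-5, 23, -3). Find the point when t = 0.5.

P(t) = R + t·d
  = (10 + (-5)·0.5, -19 + 23·0.5, 9 + (-3)·0.5)
  = (10 - 2.5, -19 + 11.5, 9 - 1.5)
  = (7.5, -7.5, 7.5)

(7.5, -7.5, 7.5)


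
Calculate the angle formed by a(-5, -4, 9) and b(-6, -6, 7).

a·b = (-5)·(-6) + (-4)·(-6) + 9·7 = 30 + 24 + 63 = 117
|a| = √((-5)² + (-4)² + 9²) = √122 ≈ 11.05
|b| = √((-6)² + (-6)² + 7²) = √121 ≈ 11
cos θ = (a·b)/(|a||b|) = 117/(11.05·11) ≈ 0.963
θ = arccos(0.963) ≈ 15.64°

15.64°


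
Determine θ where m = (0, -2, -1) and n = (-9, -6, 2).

m·n = 0·(-9) + (-2)·(-6) + (-1)·2 = 0 + 12 - 2 = 10
|m| = √(0² + (-2)² + (-1)²) = √5 ≈ 2.236
|n| = √((-9)² + (-6)² + 2²) = √121 ≈ 11
cos θ = (m·n)/(|m||n|) = 10/(2.236·11) ≈ 0.4066
θ = arccos(0.4066) ≈ 66.01°

66.01°


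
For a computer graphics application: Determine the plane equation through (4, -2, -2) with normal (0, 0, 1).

The plane through P with normal n = (a, b, c) satisfies n·(r - P) = 0,
i.e. ax + by + cz = a·x₀ + b·y₀ + c·z₀.
d = 0·4 + 0·(-2) + 1·(-2)
  = 0 + 0 - 2
  = -2
Equation: z = -2

z = -2


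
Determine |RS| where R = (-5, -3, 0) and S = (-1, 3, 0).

d = √[(x₂-x₁)² + (y₂-y₁)² + (z₂-z₁)²]
  = √[4² + 6² + 0²]
  = √[16 + 36 + 0]
  = √52
  ≈ 7.211

7.211


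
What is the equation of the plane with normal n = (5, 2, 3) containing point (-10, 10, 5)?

The plane through P with normal n = (a, b, c) satisfies n·(r - P) = 0,
i.e. ax + by + cz = a·x₀ + b·y₀ + c·z₀.
d = 5·(-10) + 2·10 + 3·5
  = -50 + 20 + 15
  = -15
Equation: 5x + 2y + 3z = -15

5x + 2y + 3z = -15


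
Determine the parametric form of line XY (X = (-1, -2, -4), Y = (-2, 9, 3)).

Direction vector d = Y - X = (-2 + 1, 9 + 2, 3 + 4) = (-1, 11, 7)
Parametric form r = X + t·d:
x = -1 - t, y = -2 + 11t, z = -4 + 7t

x = -1 - t, y = -2 + 11t, z = -4 + 7t


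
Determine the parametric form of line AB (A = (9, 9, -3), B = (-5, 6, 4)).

Direction vector d = B - A = (-5 - 9, 6 - 9, 4 + 3) = (-14, -3, 7)
Parametric form r = A + t·d:
x = 9 - 14t, y = 9 - 3t, z = -3 + 7t

x = 9 - 14t, y = 9 - 3t, z = -3 + 7t


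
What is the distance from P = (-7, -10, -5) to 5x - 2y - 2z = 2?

distance = |a·x₀ + b·y₀ + c·z₀ - d| / √(a² + b² + c²)
  = |5·(-7) + (-2)·(-10) + (-2)·(-5) - 2| / √(5² + (-2)² + (-2)²)
  = |-35 + 20 + 10 - 2| / √(25 + 4 + 4)
  = |-7| / √33
  = 7 / 5.745
  ≈ 1.219

1.219


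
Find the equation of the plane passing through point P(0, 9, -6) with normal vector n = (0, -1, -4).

The plane through P with normal n = (a, b, c) satisfies n·(r - P) = 0,
i.e. ax + by + cz = a·x₀ + b·y₀ + c·z₀.
d = 0·0 + (-1)·9 + (-4)·(-6)
  = 0 - 9 + 24
  = 15
Equation: -y - 4z = 15

-y - 4z = 15


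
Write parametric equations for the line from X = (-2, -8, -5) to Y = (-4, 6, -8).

Direction vector d = Y - X = (-4 + 2, 6 + 8, -8 + 5) = (-2, 14, -3)
Parametric form r = X + t·d:
x = -2 - 2t, y = -8 + 14t, z = -5 - 3t

x = -2 - 2t, y = -8 + 14t, z = -5 - 3t


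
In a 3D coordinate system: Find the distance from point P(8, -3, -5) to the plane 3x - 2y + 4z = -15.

distance = |a·x₀ + b·y₀ + c·z₀ - d| / √(a² + b² + c²)
  = |3·8 + (-2)·(-3) + 4·(-5) - (-15)| / √(3² + (-2)² + 4²)
  = |24 + 6 - 20 + 15| / √(9 + 4 + 16)
  = |25| / √29
  = 25 / 5.385
  ≈ 4.642

4.642


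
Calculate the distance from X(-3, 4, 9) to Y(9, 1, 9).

d = √[(x₂-x₁)² + (y₂-y₁)² + (z₂-z₁)²]
  = √[12² + (-3)² + 0²]
  = √[144 + 9 + 0]
  = √153
  ≈ 12.37

12.37


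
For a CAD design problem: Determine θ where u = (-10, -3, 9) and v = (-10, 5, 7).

u·v = (-10)·(-10) + (-3)·5 + 9·7 = 100 - 15 + 63 = 148
|u| = √((-10)² + (-3)² + 9²) = √190 ≈ 13.78
|v| = √((-10)² + 5² + 7²) = √174 ≈ 13.19
cos θ = (u·v)/(|u||v|) = 148/(13.78·13.19) ≈ 0.814
θ = arccos(0.814) ≈ 35.51°

35.51°


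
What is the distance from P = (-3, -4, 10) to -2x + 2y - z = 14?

distance = |a·x₀ + b·y₀ + c·z₀ - d| / √(a² + b² + c²)
  = |(-2)·(-3) + 2·(-4) + (-1)·10 - 14| / √((-2)² + 2² + (-1)²)
  = |6 - 8 - 10 - 14| / √(4 + 4 + 1)
  = |-26| / √9
  = 26 / 3
  ≈ 8.667

8.667


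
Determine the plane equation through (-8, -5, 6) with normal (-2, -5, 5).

The plane through P with normal n = (a, b, c) satisfies n·(r - P) = 0,
i.e. ax + by + cz = a·x₀ + b·y₀ + c·z₀.
d = (-2)·(-8) + (-5)·(-5) + 5·6
  = 16 + 25 + 30
  = 71
Equation: -2x - 5y + 5z = 71

-2x - 5y + 5z = 71


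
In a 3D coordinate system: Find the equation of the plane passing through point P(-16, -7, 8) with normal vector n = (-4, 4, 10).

The plane through P with normal n = (a, b, c) satisfies n·(r - P) = 0,
i.e. ax + by + cz = a·x₀ + b·y₀ + c·z₀.
d = (-4)·(-16) + 4·(-7) + 10·8
  = 64 - 28 + 80
  = 116
Equation: -4x + 4y + 10z = 116

-4x + 4y + 10z = 116


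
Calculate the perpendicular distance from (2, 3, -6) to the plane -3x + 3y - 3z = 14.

distance = |a·x₀ + b·y₀ + c·z₀ - d| / √(a² + b² + c²)
  = |(-3)·2 + 3·3 + (-3)·(-6) - 14| / √((-3)² + 3² + (-3)²)
  = |-6 + 9 + 18 - 14| / √(9 + 9 + 9)
  = |7| / √27
  = 7 / 5.196
  ≈ 1.347

1.347


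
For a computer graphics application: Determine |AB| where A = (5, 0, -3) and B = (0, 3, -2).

d = √[(x₂-x₁)² + (y₂-y₁)² + (z₂-z₁)²]
  = √[(-5)² + 3² + 1²]
  = √[25 + 9 + 1]
  = √35
  ≈ 5.916

5.916


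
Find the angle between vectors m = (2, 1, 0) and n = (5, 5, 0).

m·n = 2·5 + 1·5 + 0·0 = 10 + 5 + 0 = 15
|m| = √(2² + 1² + 0²) = √5 ≈ 2.236
|n| = √(5² + 5² + 0²) = √50 ≈ 7.071
cos θ = (m·n)/(|m||n|) = 15/(2.236·7.071) ≈ 0.9487
θ = arccos(0.9487) ≈ 18.43°

18.43°


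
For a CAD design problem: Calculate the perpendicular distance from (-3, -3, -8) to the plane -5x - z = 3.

distance = |a·x₀ + b·y₀ + c·z₀ - d| / √(a² + b² + c²)
  = |(-5)·(-3) + 0·(-3) + (-1)·(-8) - 3| / √((-5)² + 0² + (-1)²)
  = |15 + 0 + 8 - 3| / √(25 + 0 + 1)
  = |20| / √26
  = 20 / 5.099
  ≈ 3.922

3.922


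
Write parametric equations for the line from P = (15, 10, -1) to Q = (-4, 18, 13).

Direction vector d = Q - P = (-4 - 15, 18 - 10, 13 + 1) = (-19, 8, 14)
Parametric form r = P + t·d:
x = 15 - 19t, y = 10 + 8t, z = -1 + 14t

x = 15 - 19t, y = 10 + 8t, z = -1 + 14t


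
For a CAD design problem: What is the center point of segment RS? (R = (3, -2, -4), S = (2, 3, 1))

M = ((x₁+x₂)/2, (y₁+y₂)/2, (z₁+z₂)/2)
  = ((3 + 2)/2, (-2 + 3)/2, (-4 + 1)/2)
  = (5/2, 1/2, -3/2)
  = (2.5, 0.5, -1.5)

(2.5, 0.5, -1.5)


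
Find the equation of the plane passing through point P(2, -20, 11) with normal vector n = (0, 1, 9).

The plane through P with normal n = (a, b, c) satisfies n·(r - P) = 0,
i.e. ax + by + cz = a·x₀ + b·y₀ + c·z₀.
d = 0·2 + 1·(-20) + 9·11
  = 0 - 20 + 99
  = 79
Equation: y + 9z = 79

y + 9z = 79


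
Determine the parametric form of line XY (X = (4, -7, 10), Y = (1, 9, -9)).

Direction vector d = Y - X = (1 - 4, 9 + 7, -9 - 10) = (-3, 16, -19)
Parametric form r = X + t·d:
x = 4 - 3t, y = -7 + 16t, z = 10 - 19t

x = 4 - 3t, y = -7 + 16t, z = 10 - 19t


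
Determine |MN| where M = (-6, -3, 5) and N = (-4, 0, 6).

d = √[(x₂-x₁)² + (y₂-y₁)² + (z₂-z₁)²]
  = √[2² + 3² + 1²]
  = √[4 + 9 + 1]
  = √14
  ≈ 3.742

3.742


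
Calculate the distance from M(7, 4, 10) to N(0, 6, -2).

d = √[(x₂-x₁)² + (y₂-y₁)² + (z₂-z₁)²]
  = √[(-7)² + 2² + (-12)²]
  = √[49 + 4 + 144]
  = √197
  ≈ 14.04

14.04


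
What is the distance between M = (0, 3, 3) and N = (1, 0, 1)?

d = √[(x₂-x₁)² + (y₂-y₁)² + (z₂-z₁)²]
  = √[1² + (-3)² + (-2)²]
  = √[1 + 9 + 4]
  = √14
  ≈ 3.742

3.742


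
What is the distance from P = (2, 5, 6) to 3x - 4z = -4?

distance = |a·x₀ + b·y₀ + c·z₀ - d| / √(a² + b² + c²)
  = |3·2 + 0·5 + (-4)·6 - (-4)| / √(3² + 0² + (-4)²)
  = |6 + 0 - 24 + 4| / √(9 + 0 + 16)
  = |-14| / √25
  = 14 / 5
  ≈ 2.8

2.8


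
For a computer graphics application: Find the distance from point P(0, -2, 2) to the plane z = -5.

distance = |a·x₀ + b·y₀ + c·z₀ - d| / √(a² + b² + c²)
  = |0·0 + 0·(-2) + 1·2 - (-5)| / √(0² + 0² + 1²)
  = |0 + 0 + 2 + 5| / √(0 + 0 + 1)
  = |7| / √1
  = 7 / 1
  ≈ 7

7


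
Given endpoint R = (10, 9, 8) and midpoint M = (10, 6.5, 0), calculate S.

S = 2M - R
  = (2·10 - 10, 2·6.5 - 9, 2·0 - 8)
  = (20 - 10, 13 - 9, 0 - 8)
  = (10, 4, -8)

(10, 4, -8)


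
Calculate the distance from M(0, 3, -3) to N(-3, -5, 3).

d = √[(x₂-x₁)² + (y₂-y₁)² + (z₂-z₁)²]
  = √[(-3)² + (-8)² + 6²]
  = √[9 + 64 + 36]
  = √109
  ≈ 10.44

10.44


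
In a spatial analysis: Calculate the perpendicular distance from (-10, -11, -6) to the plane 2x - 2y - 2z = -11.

distance = |a·x₀ + b·y₀ + c·z₀ - d| / √(a² + b² + c²)
  = |2·(-10) + (-2)·(-11) + (-2)·(-6) - (-11)| / √(2² + (-2)² + (-2)²)
  = |-20 + 22 + 12 + 11| / √(4 + 4 + 4)
  = |25| / √12
  = 25 / 3.464
  ≈ 7.217

7.217


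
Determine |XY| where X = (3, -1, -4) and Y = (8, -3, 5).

d = √[(x₂-x₁)² + (y₂-y₁)² + (z₂-z₁)²]
  = √[5² + (-2)² + 9²]
  = √[25 + 4 + 81]
  = √110
  ≈ 10.49

10.49


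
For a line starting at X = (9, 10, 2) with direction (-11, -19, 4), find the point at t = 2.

P(t) = X + t·d
  = (9 + (-11)·2, 10 + (-19)·2, 2 + 4·2)
  = (9 - 22, 10 - 38, 2 + 8)
  = (-13, -28, 10)

(-13, -28, 10)


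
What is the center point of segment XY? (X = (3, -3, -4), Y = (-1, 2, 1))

M = ((x₁+x₂)/2, (y₁+y₂)/2, (z₁+z₂)/2)
  = ((3 - 1)/2, (-3 + 2)/2, (-4 + 1)/2)
  = (2/2, -1/2, -3/2)
  = (1, -0.5, -1.5)

(1, -0.5, -1.5)


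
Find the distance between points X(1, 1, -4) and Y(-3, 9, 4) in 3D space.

d = √[(x₂-x₁)² + (y₂-y₁)² + (z₂-z₁)²]
  = √[(-4)² + 8² + 8²]
  = √[16 + 64 + 64]
  = √144
  ≈ 12

12


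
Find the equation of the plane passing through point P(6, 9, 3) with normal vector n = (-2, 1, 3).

The plane through P with normal n = (a, b, c) satisfies n·(r - P) = 0,
i.e. ax + by + cz = a·x₀ + b·y₀ + c·z₀.
d = (-2)·6 + 1·9 + 3·3
  = -12 + 9 + 9
  = 6
Equation: -2x + y + 3z = 6

-2x + y + 3z = 6


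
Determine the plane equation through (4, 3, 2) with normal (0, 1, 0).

The plane through P with normal n = (a, b, c) satisfies n·(r - P) = 0,
i.e. ax + by + cz = a·x₀ + b·y₀ + c·z₀.
d = 0·4 + 1·3 + 0·2
  = 0 + 3 + 0
  = 3
Equation: y = 3

y = 3


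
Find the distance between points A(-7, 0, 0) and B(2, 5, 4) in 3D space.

d = √[(x₂-x₁)² + (y₂-y₁)² + (z₂-z₁)²]
  = √[9² + 5² + 4²]
  = √[81 + 25 + 16]
  = √122
  ≈ 11.05

11.05


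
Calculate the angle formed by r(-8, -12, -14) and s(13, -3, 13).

r·s = (-8)·13 + (-12)·(-3) + (-14)·13 = -104 + 36 - 182 = -250
|r| = √((-8)² + (-12)² + (-14)²) = √404 ≈ 20.1
|s| = √(13² + (-3)² + 13²) = √347 ≈ 18.63
cos θ = (r·s)/(|r||s|) = -250/(20.1·18.63) ≈ -0.6677
θ = arccos(-0.6677) ≈ 131.9°

131.9°


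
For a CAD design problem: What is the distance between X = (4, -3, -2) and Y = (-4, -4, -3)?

d = √[(x₂-x₁)² + (y₂-y₁)² + (z₂-z₁)²]
  = √[(-8)² + (-1)² + (-1)²]
  = √[64 + 1 + 1]
  = √66
  ≈ 8.124

8.124


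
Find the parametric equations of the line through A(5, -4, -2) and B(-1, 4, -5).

Direction vector d = B - A = (-1 - 5, 4 + 4, -5 + 2) = (-6, 8, -3)
Parametric form r = A + t·d:
x = 5 - 6t, y = -4 + 8t, z = -2 - 3t

x = 5 - 6t, y = -4 + 8t, z = -2 - 3t


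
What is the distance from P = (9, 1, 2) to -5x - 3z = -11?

distance = |a·x₀ + b·y₀ + c·z₀ - d| / √(a² + b² + c²)
  = |(-5)·9 + 0·1 + (-3)·2 - (-11)| / √((-5)² + 0² + (-3)²)
  = |-45 + 0 - 6 + 11| / √(25 + 0 + 9)
  = |-40| / √34
  = 40 / 5.831
  ≈ 6.86

6.86


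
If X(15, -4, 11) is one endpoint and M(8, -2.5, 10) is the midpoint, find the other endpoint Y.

Y = 2M - X
  = (2·8 - 15, 2·(-2.5) - (-4), 2·10 - 11)
  = (16 - 15, -5 + 4, 20 - 11)
  = (1, -1, 9)

(1, -1, 9)


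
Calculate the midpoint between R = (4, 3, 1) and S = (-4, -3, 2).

M = ((x₁+x₂)/2, (y₁+y₂)/2, (z₁+z₂)/2)
  = ((4 - 4)/2, (3 - 3)/2, (1 + 2)/2)
  = (0/2, 0/2, 3/2)
  = (0, 0, 1.5)

(0, 0, 1.5)


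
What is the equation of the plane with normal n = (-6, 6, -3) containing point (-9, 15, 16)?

The plane through P with normal n = (a, b, c) satisfies n·(r - P) = 0,
i.e. ax + by + cz = a·x₀ + b·y₀ + c·z₀.
d = (-6)·(-9) + 6·15 + (-3)·16
  = 54 + 90 - 48
  = 96
Equation: -6x + 6y - 3z = 96

-6x + 6y - 3z = 96


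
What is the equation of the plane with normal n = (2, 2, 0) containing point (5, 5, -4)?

The plane through P with normal n = (a, b, c) satisfies n·(r - P) = 0,
i.e. ax + by + cz = a·x₀ + b·y₀ + c·z₀.
d = 2·5 + 2·5 + 0·(-4)
  = 10 + 10 + 0
  = 20
Equation: 2x + 2y = 20

2x + 2y = 20


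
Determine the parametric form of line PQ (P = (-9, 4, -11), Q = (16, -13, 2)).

Direction vector d = Q - P = (16 + 9, -13 - 4, 2 + 11) = (25, -17, 13)
Parametric form r = P + t·d:
x = -9 + 25t, y = 4 - 17t, z = -11 + 13t

x = -9 + 25t, y = 4 - 17t, z = -11 + 13t


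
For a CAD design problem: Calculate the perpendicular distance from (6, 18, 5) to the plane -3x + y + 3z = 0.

distance = |a·x₀ + b·y₀ + c·z₀ - d| / √(a² + b² + c²)
  = |(-3)·6 + 1·18 + 3·5 - 0| / √((-3)² + 1² + 3²)
  = |-18 + 18 + 15 + 0| / √(9 + 1 + 9)
  = |15| / √19
  = 15 / 4.359
  ≈ 3.441

3.441


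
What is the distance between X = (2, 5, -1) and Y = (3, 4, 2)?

d = √[(x₂-x₁)² + (y₂-y₁)² + (z₂-z₁)²]
  = √[1² + (-1)² + 3²]
  = √[1 + 1 + 9]
  = √11
  ≈ 3.317

3.317


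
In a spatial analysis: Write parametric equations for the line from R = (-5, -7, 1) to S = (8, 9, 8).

Direction vector d = S - R = (8 + 5, 9 + 7, 8 - 1) = (13, 16, 7)
Parametric form r = R + t·d:
x = -5 + 13t, y = -7 + 16t, z = 1 + 7t

x = -5 + 13t, y = -7 + 16t, z = 1 + 7t


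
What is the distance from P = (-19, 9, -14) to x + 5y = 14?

distance = |a·x₀ + b·y₀ + c·z₀ - d| / √(a² + b² + c²)
  = |1·(-19) + 5·9 + 0·(-14) - 14| / √(1² + 5² + 0²)
  = |-19 + 45 + 0 - 14| / √(1 + 25 + 0)
  = |12| / √26
  = 12 / 5.099
  ≈ 2.353

2.353


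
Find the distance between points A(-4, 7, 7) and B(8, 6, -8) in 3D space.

d = √[(x₂-x₁)² + (y₂-y₁)² + (z₂-z₁)²]
  = √[12² + (-1)² + (-15)²]
  = √[144 + 1 + 225]
  = √370
  ≈ 19.24

19.24


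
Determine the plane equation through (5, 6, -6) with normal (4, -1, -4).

The plane through P with normal n = (a, b, c) satisfies n·(r - P) = 0,
i.e. ax + by + cz = a·x₀ + b·y₀ + c·z₀.
d = 4·5 + (-1)·6 + (-4)·(-6)
  = 20 - 6 + 24
  = 38
Equation: 4x - y - 4z = 38

4x - y - 4z = 38


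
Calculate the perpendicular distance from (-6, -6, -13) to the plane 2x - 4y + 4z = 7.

distance = |a·x₀ + b·y₀ + c·z₀ - d| / √(a² + b² + c²)
  = |2·(-6) + (-4)·(-6) + 4·(-13) - 7| / √(2² + (-4)² + 4²)
  = |-12 + 24 - 52 - 7| / √(4 + 16 + 16)
  = |-47| / √36
  = 47 / 6
  ≈ 7.833

7.833


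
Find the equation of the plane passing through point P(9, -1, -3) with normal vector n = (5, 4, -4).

The plane through P with normal n = (a, b, c) satisfies n·(r - P) = 0,
i.e. ax + by + cz = a·x₀ + b·y₀ + c·z₀.
d = 5·9 + 4·(-1) + (-4)·(-3)
  = 45 - 4 + 12
  = 53
Equation: 5x + 4y - 4z = 53

5x + 4y - 4z = 53


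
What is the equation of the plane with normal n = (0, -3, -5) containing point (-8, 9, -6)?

The plane through P with normal n = (a, b, c) satisfies n·(r - P) = 0,
i.e. ax + by + cz = a·x₀ + b·y₀ + c·z₀.
d = 0·(-8) + (-3)·9 + (-5)·(-6)
  = 0 - 27 + 30
  = 3
Equation: -3y - 5z = 3

-3y - 5z = 3


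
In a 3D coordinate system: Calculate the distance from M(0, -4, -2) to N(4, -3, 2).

d = √[(x₂-x₁)² + (y₂-y₁)² + (z₂-z₁)²]
  = √[4² + 1² + 4²]
  = √[16 + 1 + 16]
  = √33
  ≈ 5.745

5.745


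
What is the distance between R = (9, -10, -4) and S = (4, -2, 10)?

d = √[(x₂-x₁)² + (y₂-y₁)² + (z₂-z₁)²]
  = √[(-5)² + 8² + 14²]
  = √[25 + 64 + 196]
  = √285
  ≈ 16.88

16.88


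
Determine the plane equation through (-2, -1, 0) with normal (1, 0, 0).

The plane through P with normal n = (a, b, c) satisfies n·(r - P) = 0,
i.e. ax + by + cz = a·x₀ + b·y₀ + c·z₀.
d = 1·(-2) + 0·(-1) + 0·0
  = -2 + 0 + 0
  = -2
Equation: x = -2

x = -2


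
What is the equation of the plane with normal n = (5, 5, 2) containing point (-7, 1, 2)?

The plane through P with normal n = (a, b, c) satisfies n·(r - P) = 0,
i.e. ax + by + cz = a·x₀ + b·y₀ + c·z₀.
d = 5·(-7) + 5·1 + 2·2
  = -35 + 5 + 4
  = -26
Equation: 5x + 5y + 2z = -26

5x + 5y + 2z = -26


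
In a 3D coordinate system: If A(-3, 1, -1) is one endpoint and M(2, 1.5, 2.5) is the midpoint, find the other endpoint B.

B = 2M - A
  = (2·2 - (-3), 2·1.5 - 1, 2·2.5 - (-1))
  = (4 + 3, 3 - 1, 5 + 1)
  = (7, 2, 6)

(7, 2, 6)


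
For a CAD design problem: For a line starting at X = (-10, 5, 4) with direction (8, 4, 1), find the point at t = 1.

P(t) = X + t·d
  = (-10 + 8·1, 5 + 4·1, 4 + 1·1)
  = (-10 + 8, 5 + 4, 4 + 1)
  = (-2, 9, 5)

(-2, 9, 5)


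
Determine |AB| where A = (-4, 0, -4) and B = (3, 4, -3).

d = √[(x₂-x₁)² + (y₂-y₁)² + (z₂-z₁)²]
  = √[7² + 4² + 1²]
  = √[49 + 16 + 1]
  = √66
  ≈ 8.124

8.124


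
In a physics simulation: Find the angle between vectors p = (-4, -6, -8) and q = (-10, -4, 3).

p·q = (-4)·(-10) + (-6)·(-4) + (-8)·3 = 40 + 24 - 24 = 40
|p| = √((-4)² + (-6)² + (-8)²) = √116 ≈ 10.77
|q| = √((-10)² + (-4)² + 3²) = √125 ≈ 11.18
cos θ = (p·q)/(|p||q|) = 40/(10.77·11.18) ≈ 0.3322
θ = arccos(0.3322) ≈ 70.6°

70.6°


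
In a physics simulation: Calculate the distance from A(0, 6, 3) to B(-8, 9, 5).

d = √[(x₂-x₁)² + (y₂-y₁)² + (z₂-z₁)²]
  = √[(-8)² + 3² + 2²]
  = √[64 + 9 + 4]
  = √77
  ≈ 8.775

8.775


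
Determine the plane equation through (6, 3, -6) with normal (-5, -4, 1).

The plane through P with normal n = (a, b, c) satisfies n·(r - P) = 0,
i.e. ax + by + cz = a·x₀ + b·y₀ + c·z₀.
d = (-5)·6 + (-4)·3 + 1·(-6)
  = -30 - 12 - 6
  = -48
Equation: -5x - 4y + z = -48

-5x - 4y + z = -48


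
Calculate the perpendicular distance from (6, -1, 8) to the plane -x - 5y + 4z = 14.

distance = |a·x₀ + b·y₀ + c·z₀ - d| / √(a² + b² + c²)
  = |(-1)·6 + (-5)·(-1) + 4·8 - 14| / √((-1)² + (-5)² + 4²)
  = |-6 + 5 + 32 - 14| / √(1 + 25 + 16)
  = |17| / √42
  = 17 / 6.481
  ≈ 2.623

2.623


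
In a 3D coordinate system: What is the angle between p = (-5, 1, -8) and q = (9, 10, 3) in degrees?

p·q = (-5)·9 + 1·10 + (-8)·3 = -45 + 10 - 24 = -59
|p| = √((-5)² + 1² + (-8)²) = √90 ≈ 9.487
|q| = √(9² + 10² + 3²) = √190 ≈ 13.78
cos θ = (p·q)/(|p||q|) = -59/(9.487·13.78) ≈ -0.4512
θ = arccos(-0.4512) ≈ 116.8°

116.8°


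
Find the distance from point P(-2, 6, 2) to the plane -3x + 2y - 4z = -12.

distance = |a·x₀ + b·y₀ + c·z₀ - d| / √(a² + b² + c²)
  = |(-3)·(-2) + 2·6 + (-4)·2 - (-12)| / √((-3)² + 2² + (-4)²)
  = |6 + 12 - 8 + 12| / √(9 + 4 + 16)
  = |22| / √29
  = 22 / 5.385
  ≈ 4.085

4.085


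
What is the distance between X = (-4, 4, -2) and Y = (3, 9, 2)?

d = √[(x₂-x₁)² + (y₂-y₁)² + (z₂-z₁)²]
  = √[7² + 5² + 4²]
  = √[49 + 25 + 16]
  = √90
  ≈ 9.487

9.487


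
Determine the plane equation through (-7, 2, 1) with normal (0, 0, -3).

The plane through P with normal n = (a, b, c) satisfies n·(r - P) = 0,
i.e. ax + by + cz = a·x₀ + b·y₀ + c·z₀.
d = 0·(-7) + 0·2 + (-3)·1
  = 0 + 0 - 3
  = -3
Equation: -3z = -3

-3z = -3


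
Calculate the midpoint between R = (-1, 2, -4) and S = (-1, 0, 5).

M = ((x₁+x₂)/2, (y₁+y₂)/2, (z₁+z₂)/2)
  = ((-1 - 1)/2, (2 + 0)/2, (-4 + 5)/2)
  = (-2/2, 2/2, 1/2)
  = (-1, 1, 0.5)

(-1, 1, 0.5)


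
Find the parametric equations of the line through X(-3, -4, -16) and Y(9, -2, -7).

Direction vector d = Y - X = (9 + 3, -2 + 4, -7 + 16) = (12, 2, 9)
Parametric form r = X + t·d:
x = -3 + 12t, y = -4 + 2t, z = -16 + 9t

x = -3 + 12t, y = -4 + 2t, z = -16 + 9t


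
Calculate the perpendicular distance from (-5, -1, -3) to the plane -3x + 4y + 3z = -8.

distance = |a·x₀ + b·y₀ + c·z₀ - d| / √(a² + b² + c²)
  = |(-3)·(-5) + 4·(-1) + 3·(-3) - (-8)| / √((-3)² + 4² + 3²)
  = |15 - 4 - 9 + 8| / √(9 + 16 + 9)
  = |10| / √34
  = 10 / 5.831
  ≈ 1.715

1.715


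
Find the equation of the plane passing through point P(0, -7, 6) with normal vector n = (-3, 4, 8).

The plane through P with normal n = (a, b, c) satisfies n·(r - P) = 0,
i.e. ax + by + cz = a·x₀ + b·y₀ + c·z₀.
d = (-3)·0 + 4·(-7) + 8·6
  = 0 - 28 + 48
  = 20
Equation: -3x + 4y + 8z = 20

-3x + 4y + 8z = 20


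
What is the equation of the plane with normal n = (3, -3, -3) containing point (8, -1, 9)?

The plane through P with normal n = (a, b, c) satisfies n·(r - P) = 0,
i.e. ax + by + cz = a·x₀ + b·y₀ + c·z₀.
d = 3·8 + (-3)·(-1) + (-3)·9
  = 24 + 3 - 27
  = 0
Equation: 3x - 3y - 3z = 0

3x - 3y - 3z = 0


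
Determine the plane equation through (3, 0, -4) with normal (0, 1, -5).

The plane through P with normal n = (a, b, c) satisfies n·(r - P) = 0,
i.e. ax + by + cz = a·x₀ + b·y₀ + c·z₀.
d = 0·3 + 1·0 + (-5)·(-4)
  = 0 + 0 + 20
  = 20
Equation: y - 5z = 20

y - 5z = 20


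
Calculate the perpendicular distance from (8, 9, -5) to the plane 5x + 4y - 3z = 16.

distance = |a·x₀ + b·y₀ + c·z₀ - d| / √(a² + b² + c²)
  = |5·8 + 4·9 + (-3)·(-5) - 16| / √(5² + 4² + (-3)²)
  = |40 + 36 + 15 - 16| / √(25 + 16 + 9)
  = |75| / √50
  = 75 / 7.071
  ≈ 10.61

10.61


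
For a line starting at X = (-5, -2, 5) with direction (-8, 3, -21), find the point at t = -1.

P(t) = X + t·d
  = (-5 + (-8)·(-1), -2 + 3·(-1), 5 + (-21)·(-1))
  = (-5 + 8, -2 - 3, 5 + 21)
  = (3, -5, 26)

(3, -5, 26)


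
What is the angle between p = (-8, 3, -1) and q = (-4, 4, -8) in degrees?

p·q = (-8)·(-4) + 3·4 + (-1)·(-8) = 32 + 12 + 8 = 52
|p| = √((-8)² + 3² + (-1)²) = √74 ≈ 8.602
|q| = √((-4)² + 4² + (-8)²) = √96 ≈ 9.798
cos θ = (p·q)/(|p||q|) = 52/(8.602·9.798) ≈ 0.617
θ = arccos(0.617) ≈ 51.91°

51.91°


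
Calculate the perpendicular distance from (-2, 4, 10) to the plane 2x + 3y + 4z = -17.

distance = |a·x₀ + b·y₀ + c·z₀ - d| / √(a² + b² + c²)
  = |2·(-2) + 3·4 + 4·10 - (-17)| / √(2² + 3² + 4²)
  = |-4 + 12 + 40 + 17| / √(4 + 9 + 16)
  = |65| / √29
  = 65 / 5.385
  ≈ 12.07

12.07


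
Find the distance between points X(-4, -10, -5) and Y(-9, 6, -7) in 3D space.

d = √[(x₂-x₁)² + (y₂-y₁)² + (z₂-z₁)²]
  = √[(-5)² + 16² + (-2)²]
  = √[25 + 256 + 4]
  = √285
  ≈ 16.88

16.88


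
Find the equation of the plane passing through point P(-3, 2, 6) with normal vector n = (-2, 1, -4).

The plane through P with normal n = (a, b, c) satisfies n·(r - P) = 0,
i.e. ax + by + cz = a·x₀ + b·y₀ + c·z₀.
d = (-2)·(-3) + 1·2 + (-4)·6
  = 6 + 2 - 24
  = -16
Equation: -2x + y - 4z = -16

-2x + y - 4z = -16


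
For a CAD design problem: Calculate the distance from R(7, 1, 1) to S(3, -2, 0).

d = √[(x₂-x₁)² + (y₂-y₁)² + (z₂-z₁)²]
  = √[(-4)² + (-3)² + (-1)²]
  = √[16 + 9 + 1]
  = √26
  ≈ 5.099

5.099


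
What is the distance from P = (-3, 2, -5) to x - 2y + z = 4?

distance = |a·x₀ + b·y₀ + c·z₀ - d| / √(a² + b² + c²)
  = |1·(-3) + (-2)·2 + 1·(-5) - 4| / √(1² + (-2)² + 1²)
  = |-3 - 4 - 5 - 4| / √(1 + 4 + 1)
  = |-16| / √6
  = 16 / 2.449
  ≈ 6.532

6.532
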